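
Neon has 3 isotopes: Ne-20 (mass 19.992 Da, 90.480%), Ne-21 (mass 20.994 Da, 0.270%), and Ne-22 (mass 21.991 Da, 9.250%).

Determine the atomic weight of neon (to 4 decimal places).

Weight each isotope mass by its fractional abundance: 0.90480 × 19.992 + 0.00270 × 20.994 + 0.09250 × 21.991
= 18.08876 + 0.05668 + 2.03417 = 20.17961 Da

20.1796 Da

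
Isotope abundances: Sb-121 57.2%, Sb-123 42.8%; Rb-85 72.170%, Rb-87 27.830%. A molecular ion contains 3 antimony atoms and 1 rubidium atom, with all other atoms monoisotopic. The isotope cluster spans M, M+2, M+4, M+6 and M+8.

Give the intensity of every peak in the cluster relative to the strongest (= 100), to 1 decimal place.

38.0 : 100.0 : 96.8 : 40.6 : 6.1

Antimony pattern (n=3): 0.18714925 : 0.42010426 : 0.31434374 : 0.07840275
Rubidium pattern (n=1): 0.7217 : 0.2783
Convolve the two distributions (both contribute in 2-u steps):
  M: 0.18714925×0.7217 = 0.135066
  M+2: 0.18714925×0.2783 + 0.42010426×0.7217 = 0.355273
  M+4: 0.42010426×0.2783 + 0.31434374×0.7217 = 0.343777
  M+6: 0.31434374×0.2783 + 0.07840275×0.7217 = 0.144065
  M+8: 0.07840275×0.2783 = 0.021819
Scale to base peak (0.355273) = 100: 38.0 : 100.0 : 96.8 : 40.6 : 6.1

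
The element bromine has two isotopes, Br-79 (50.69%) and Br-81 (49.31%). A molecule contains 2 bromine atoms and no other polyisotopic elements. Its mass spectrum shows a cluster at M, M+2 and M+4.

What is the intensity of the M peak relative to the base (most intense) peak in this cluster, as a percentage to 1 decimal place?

Term probabilities: M 0.2569, M+2 0.4999, M+4 0.2431. Base peak = M+2.
P(M+2) = C(2,1) × 0.5069^1 × 0.4931^1 = 2 × 0.5069 × 0.4931 = 0.499905 (base)
P(M) = C(2,0) × 0.5069^2 × 0.4931^0 = 1 × 0.25694761 × 1.0000 = 0.256948
Relative intensity = 0.256948 / 0.499905 × 100 = 51.4

51.4%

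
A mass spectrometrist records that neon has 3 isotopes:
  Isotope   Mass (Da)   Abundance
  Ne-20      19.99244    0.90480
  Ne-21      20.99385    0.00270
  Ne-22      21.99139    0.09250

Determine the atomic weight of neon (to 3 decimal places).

20.180 Da

Weight each isotope mass by its fractional abundance: 0.90480 × 19.99244 + 0.00270 × 20.99385 + 0.09250 × 21.99139
= 18.089160 + 0.056683 + 2.034204 = 20.180047 Da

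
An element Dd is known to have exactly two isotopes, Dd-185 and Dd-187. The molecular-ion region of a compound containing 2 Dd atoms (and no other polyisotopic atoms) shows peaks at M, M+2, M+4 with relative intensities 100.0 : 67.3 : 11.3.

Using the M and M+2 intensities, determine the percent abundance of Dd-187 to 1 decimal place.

25.2%

Let p = fractional abundance of Dd-185. I(M+2)/I(M) = [C(2,1)·p^1·(1−p)] / p^2 = 2·(1−p)/p = 67.3/100.0 = 0.6730
(1−p)/p = 0.6730/2 = 0.3365  ⇒  p = 1/(1 + 0.3365) = 0.7482
Dd-185: 74.8%, Dd-187: 25.2%.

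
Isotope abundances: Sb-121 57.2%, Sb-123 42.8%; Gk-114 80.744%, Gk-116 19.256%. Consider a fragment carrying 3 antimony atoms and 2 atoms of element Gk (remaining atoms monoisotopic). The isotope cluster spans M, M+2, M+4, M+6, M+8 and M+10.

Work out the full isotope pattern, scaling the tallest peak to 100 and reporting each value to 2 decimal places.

Antimony pattern (n=3): 0.18714925 : 0.42010426 : 0.31434374 : 0.07840275
Element Gk pattern (n=2): 0.65195935 : 0.31096129 : 0.03707935
Convolve the two distributions (both contribute in 2-u steps):
  M: 0.18714925×0.65195935 = 0.122014
  M+2: 0.18714925×0.31096129 + 0.42010426×0.65195935 = 0.332087
  M+4: 0.18714925×0.03707935 + 0.42010426×0.31096129 + 0.31434374×0.65195935 = 0.342515
  M+6: 0.42010426×0.03707935 + 0.31434374×0.31096129 + 0.07840275×0.65195935 = 0.164441
  M+8: 0.31434374×0.03707935 + 0.07840275×0.31096129 = 0.036036
  M+10: 0.07840275×0.03707935 = 0.002907
Scale to base peak (0.342515) = 100: 35.62 : 96.96 : 100.00 : 48.01 : 10.52 : 0.85

35.62 : 96.96 : 100.00 : 48.01 : 10.52 : 0.85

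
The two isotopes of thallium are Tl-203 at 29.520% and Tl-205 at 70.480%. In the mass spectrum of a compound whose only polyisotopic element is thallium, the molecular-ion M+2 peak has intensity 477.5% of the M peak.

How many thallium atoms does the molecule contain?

With n Tl atoms, P(M+2)/P(M) = C(n,1)·p^(n−1)q / p^n = n·q/p = n · 0.70480/0.29520.
n = 4.775 × 0.29520/0.70480 = 2.00 ≈ 2

2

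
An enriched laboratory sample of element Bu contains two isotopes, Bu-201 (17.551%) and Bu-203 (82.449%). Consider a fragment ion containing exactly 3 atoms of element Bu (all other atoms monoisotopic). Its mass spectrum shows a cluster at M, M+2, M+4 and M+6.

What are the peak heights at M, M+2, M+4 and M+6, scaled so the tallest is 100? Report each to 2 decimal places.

Expanding (0.17551 + 0.82449)^3:
P(M) = 0.17551^3 = 0.005406
P(M+2) = 3 × 0.17551^2 × 0.82449^1 = 0.076192
P(M+4) = 3 × 0.17551^1 × 0.82449^2 = 0.357927
P(M+6) = 0.82449^3 = 0.560475
The M+6 peak is largest (0.560475); scaling to 100 gives 0.96 : 13.59 : 63.86 : 100.00.

0.96 : 13.59 : 63.86 : 100.00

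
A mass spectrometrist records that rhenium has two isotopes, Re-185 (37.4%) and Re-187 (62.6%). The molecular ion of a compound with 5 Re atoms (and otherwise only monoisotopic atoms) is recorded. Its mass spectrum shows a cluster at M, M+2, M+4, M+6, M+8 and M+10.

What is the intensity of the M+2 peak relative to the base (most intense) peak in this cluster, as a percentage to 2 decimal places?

17.85%

Term probabilities: M 0.0073, M+2 0.0612, M+4 0.2050, M+6 0.3431, M+8 0.2872, M+10 0.0961. Base peak = M+6.
P(M+6) = C(5,3) × 0.374^2 × 0.626^3 = 10 × 0.139876 × 0.24531438 = 0.343136 (base)
P(M+2) = C(5,1) × 0.374^4 × 0.626^1 = 5 × 0.0195653 × 0.6260 = 0.061239
Relative intensity = 0.061239 / 0.343136 × 100 = 17.85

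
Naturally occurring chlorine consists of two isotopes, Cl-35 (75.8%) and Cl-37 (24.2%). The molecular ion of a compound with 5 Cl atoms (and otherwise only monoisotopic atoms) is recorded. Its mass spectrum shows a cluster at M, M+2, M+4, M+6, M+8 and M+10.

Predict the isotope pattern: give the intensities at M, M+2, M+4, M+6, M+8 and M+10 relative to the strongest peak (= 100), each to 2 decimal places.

62.64 : 100.00 : 63.85 : 20.39 : 3.25 : 0.21

Expanding (0.758 + 0.242)^5:
P(M) = 0.758^5 = 0.250234
P(M+2) = 5 × 0.758^4 × 0.242^1 = 0.399450
P(M+4) = 10 × 0.758^3 × 0.242^2 = 0.255058
P(M+6) = 10 × 0.758^2 × 0.242^3 = 0.081430
P(M+8) = 5 × 0.758^1 × 0.242^4 = 0.012999
P(M+10) = 0.242^5 = 0.000830
The M+2 peak is largest (0.399450); scaling to 100 gives 62.64 : 100.00 : 63.85 : 20.39 : 3.25 : 0.21.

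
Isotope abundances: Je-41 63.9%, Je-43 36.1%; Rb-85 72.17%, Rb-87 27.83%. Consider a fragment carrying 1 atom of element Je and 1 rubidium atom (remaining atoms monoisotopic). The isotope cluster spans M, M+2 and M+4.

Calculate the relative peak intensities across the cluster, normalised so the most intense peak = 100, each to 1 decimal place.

100.0 : 95.1 : 21.8

Element Je pattern (n=1): 0.6390 : 0.3610
Rubidium pattern (n=1): 0.7217 : 0.2783
Convolve the two distributions (both contribute in 2-u steps):
  M: 0.6390×0.7217 = 0.461166
  M+2: 0.6390×0.2783 + 0.3610×0.7217 = 0.438367
  M+4: 0.3610×0.2783 = 0.100466
Scale to base peak (0.461166) = 100: 100.0 : 95.1 : 21.8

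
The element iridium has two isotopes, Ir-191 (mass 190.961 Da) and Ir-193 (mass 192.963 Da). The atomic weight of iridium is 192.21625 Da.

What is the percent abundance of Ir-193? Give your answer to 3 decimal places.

Writing the weighted mean with unknown fraction x of Ir-191:
190.961·x + 192.963·(1 − x) = 192.21625
(190.961 − 192.963)·x = 192.21625 − 192.963
x = -0.74675 / -2.002 = 0.37300 → 37.300% Ir-191, 62.700% Ir-193.

62.700%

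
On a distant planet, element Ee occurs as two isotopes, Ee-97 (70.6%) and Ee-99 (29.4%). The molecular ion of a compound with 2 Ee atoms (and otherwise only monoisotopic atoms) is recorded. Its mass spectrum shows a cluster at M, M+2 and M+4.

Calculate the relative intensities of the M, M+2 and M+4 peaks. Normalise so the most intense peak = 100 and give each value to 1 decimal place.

The 2 Ee atoms are independent, so intensities follow the terms of (0.706 + 0.294)^2.
P(M) = 0.706^2 = 0.498436
P(M+2) = 2 × 0.706^1 × 0.294^1 = 0.415128
P(M+4) = 0.294^2 = 0.086436
The M peak is largest (0.498436); scaling to 100 gives 100.0 : 83.3 : 17.3.

100.0 : 83.3 : 17.3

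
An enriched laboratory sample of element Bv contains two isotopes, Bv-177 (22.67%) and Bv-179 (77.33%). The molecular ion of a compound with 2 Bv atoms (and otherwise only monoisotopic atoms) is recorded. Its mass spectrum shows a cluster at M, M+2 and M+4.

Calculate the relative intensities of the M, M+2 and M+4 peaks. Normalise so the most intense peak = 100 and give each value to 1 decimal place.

8.6 : 58.6 : 100.0

Expanding (0.2267 + 0.7733)^2:
P(M) = 0.2267^2 = 0.051393
P(M+2) = 2 × 0.2267^1 × 0.7733^1 = 0.350614
P(M+4) = 0.7733^2 = 0.597993
The M+4 peak is largest (0.597993); scaling to 100 gives 8.6 : 58.6 : 100.0.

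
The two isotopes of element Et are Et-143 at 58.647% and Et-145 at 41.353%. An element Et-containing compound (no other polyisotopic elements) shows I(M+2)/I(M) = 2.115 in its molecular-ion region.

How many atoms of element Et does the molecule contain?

3

The M+2/M ratio from n Et atoms is n · q/p = n · 0.41353/0.58647.
n = 2.115 × 0.58647/0.41353 = 3.00 ≈ 3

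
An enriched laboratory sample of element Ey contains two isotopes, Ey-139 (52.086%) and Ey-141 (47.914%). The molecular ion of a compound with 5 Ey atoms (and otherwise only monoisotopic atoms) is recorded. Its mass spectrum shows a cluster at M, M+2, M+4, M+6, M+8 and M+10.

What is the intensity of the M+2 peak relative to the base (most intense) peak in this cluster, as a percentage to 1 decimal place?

Binomial terms of (0.52086 + 0.47914)^5: M 0.0383, M+2 0.1763, M+4 0.3244, M+6 0.2984, M+8 0.1373, M+10 0.0253 → M+4 is the base peak.
P(M+4) = C(5,2) × 0.52086^3 × 0.47914^2 = 10 × 0.14130679 × 0.22957514 = 0.324405 (base)
P(M+2) = C(5,1) × 0.52086^4 × 0.47914^1 = 5 × 0.07360105 × 0.47914 = 0.176326
Relative intensity = 0.176326 / 0.324405 × 100 = 54.4

54.4%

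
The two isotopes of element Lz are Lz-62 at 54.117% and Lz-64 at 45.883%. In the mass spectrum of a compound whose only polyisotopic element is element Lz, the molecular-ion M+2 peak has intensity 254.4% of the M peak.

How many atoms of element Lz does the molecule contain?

3

The M+2/M ratio from n Lz atoms is n · q/p = n · 0.45883/0.54117.
n = 2.544 × 0.54117/0.45883 = 3.00 ≈ 3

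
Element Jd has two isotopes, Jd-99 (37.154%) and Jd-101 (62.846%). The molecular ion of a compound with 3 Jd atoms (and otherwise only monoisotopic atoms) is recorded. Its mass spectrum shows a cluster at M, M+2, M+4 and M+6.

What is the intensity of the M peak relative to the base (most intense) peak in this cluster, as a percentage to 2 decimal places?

11.65%

Binomial terms of (0.37154 + 0.62846)^3: M 0.0513, M+2 0.2603, M+4 0.4402, M+6 0.2482 → M+4 is the base peak.
P(M+4) = C(3,2) × 0.37154^1 × 0.62846^2 = 3 × 0.37154 × 0.39496197 = 0.440233 (base)
P(M) = C(3,0) × 0.37154^3 × 0.62846^0 = 1 × 0.05128811 × 1.0000 = 0.051288
Relative intensity = 0.051288 / 0.440233 × 100 = 11.65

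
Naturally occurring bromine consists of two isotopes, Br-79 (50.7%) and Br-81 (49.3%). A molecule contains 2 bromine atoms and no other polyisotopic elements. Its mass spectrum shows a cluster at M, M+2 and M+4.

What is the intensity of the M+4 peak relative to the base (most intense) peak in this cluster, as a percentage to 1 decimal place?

48.6%

(0.507 + 0.493)^2 gives M 0.2570, M+2 0.4999, M+4 0.2430; the largest is M+2.
P(M+2) = C(2,1) × 0.507^1 × 0.493^1 = 2 × 0.5070 × 0.4930 = 0.499902 (base)
P(M+4) = C(2,2) × 0.507^0 × 0.493^2 = 1 × 1.0000 × 0.243049 = 0.243049
Relative intensity = 0.243049 / 0.499902 × 100 = 48.6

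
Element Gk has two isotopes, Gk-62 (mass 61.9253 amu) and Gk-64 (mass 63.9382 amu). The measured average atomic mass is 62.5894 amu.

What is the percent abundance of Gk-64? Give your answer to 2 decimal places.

32.99%

Writing the weighted mean with unknown fraction x of Gk-62:
61.9253·x + 63.9382·(1 − x) = 62.5894
(61.9253 − 63.9382)·x = 62.5894 − 63.9382
x = -1.3488 / -2.0129 = 0.67008 → 67.01% Gk-62, 32.99% Gk-64.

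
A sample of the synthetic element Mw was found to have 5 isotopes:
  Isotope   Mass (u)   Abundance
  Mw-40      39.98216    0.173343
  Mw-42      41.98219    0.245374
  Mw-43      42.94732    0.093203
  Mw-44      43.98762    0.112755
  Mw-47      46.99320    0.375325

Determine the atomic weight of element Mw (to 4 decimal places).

Ar = Σ fᵢ·mᵢ = 0.173343 × 39.98216 + 0.245374 × 41.98219 + 0.093203 × 42.94732 + 0.112755 × 43.98762 + 0.375325 × 46.99320
= 6.930628 + 10.301338 + 4.002819 + 4.959824 + 17.637723 = 43.832332 u

43.8323 u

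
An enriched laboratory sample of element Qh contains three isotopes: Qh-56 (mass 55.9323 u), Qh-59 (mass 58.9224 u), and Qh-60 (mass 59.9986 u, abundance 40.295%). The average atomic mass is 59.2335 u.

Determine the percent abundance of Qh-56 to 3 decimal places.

Let x and y be the fractions of Qh-56 and Qh-59. Then x + y = 1 − 0.40295 = 0.59705 and 55.9323x + 58.9224y = 59.2335 − 0.40295×59.9986 = 35.05706413.
Substituting: 55.9323x + 58.9224(0.59705 − x) = 35.05706413
(55.9323 − 58.9224)x = -0.12255479  ⇒  x = 0.04099, y = 0.55606
Qh-56: 4.099%, Qh-59: 55.606%.

4.099%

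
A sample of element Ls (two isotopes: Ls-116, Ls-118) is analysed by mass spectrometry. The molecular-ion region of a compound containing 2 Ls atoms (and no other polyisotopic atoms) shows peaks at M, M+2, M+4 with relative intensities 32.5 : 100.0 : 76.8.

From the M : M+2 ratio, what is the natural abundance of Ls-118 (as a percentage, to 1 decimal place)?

60.6%

Write p for the Ls-116 fraction. I(M+2)/I(M) = [C(2,1)·p^1·(1−p)] / p^2 = 2·(1−p)/p = 100.0/32.5 = 3.0769
(1−p)/p = 3.0769/2 = 1.5385  ⇒  p = 1/(1 + 1.5385) = 0.3939
Ls-116: 39.4%, Ls-118: 60.6%.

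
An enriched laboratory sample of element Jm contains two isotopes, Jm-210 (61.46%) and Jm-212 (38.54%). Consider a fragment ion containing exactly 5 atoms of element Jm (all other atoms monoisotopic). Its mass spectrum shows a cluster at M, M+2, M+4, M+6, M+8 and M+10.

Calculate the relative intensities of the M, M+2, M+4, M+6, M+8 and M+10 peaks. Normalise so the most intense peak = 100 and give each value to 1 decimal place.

25.4 : 79.7 : 100.0 : 62.7 : 19.7 : 2.5

The 5 Jm atoms are independent, so intensities follow the terms of (0.6146 + 0.3854)^5.
P(M) = 0.6146^5 = 0.087693
P(M+2) = 5 × 0.6146^4 × 0.3854^1 = 0.274949
P(M+4) = 10 × 0.6146^3 × 0.3854^2 = 0.344827
P(M+6) = 10 × 0.6146^2 × 0.3854^3 = 0.216232
P(M+8) = 5 × 0.6146^1 × 0.3854^4 = 0.067797
P(M+10) = 0.3854^5 = 0.008503
The M+4 peak is largest (0.344827); scaling to 100 gives 25.4 : 79.7 : 100.0 : 62.7 : 19.7 : 2.5.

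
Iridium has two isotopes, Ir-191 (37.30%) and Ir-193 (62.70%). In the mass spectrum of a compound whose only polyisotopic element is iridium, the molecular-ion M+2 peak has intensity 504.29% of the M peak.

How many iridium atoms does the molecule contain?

3

The M+2/M ratio from n Ir atoms is n · q/p = n · 0.6270/0.3730.
n = 5.0429 × 0.3730/0.6270 = 3.00 ≈ 3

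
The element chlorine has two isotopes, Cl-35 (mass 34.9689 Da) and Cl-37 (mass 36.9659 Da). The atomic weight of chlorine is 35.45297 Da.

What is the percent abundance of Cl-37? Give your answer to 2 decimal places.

Writing the weighted mean with unknown fraction x of Cl-35:
34.9689·x + 36.9659·(1 − x) = 35.45297
(34.9689 − 36.9659)·x = 35.45297 − 36.9659
x = -1.51293 / -1.9970 = 0.75760 → 75.76% Cl-35, 24.24% Cl-37.

24.24%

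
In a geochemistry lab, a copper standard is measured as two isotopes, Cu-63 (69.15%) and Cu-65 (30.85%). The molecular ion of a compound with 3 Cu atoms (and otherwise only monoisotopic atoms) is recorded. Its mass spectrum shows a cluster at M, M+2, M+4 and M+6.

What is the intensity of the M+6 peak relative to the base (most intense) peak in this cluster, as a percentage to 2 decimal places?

6.63%

Term probabilities: M 0.3307, M+2 0.4425, M+4 0.1974, M+6 0.0294. Base peak = M+2.
P(M+2) = C(3,1) × 0.6915^2 × 0.3085^1 = 3 × 0.47817225 × 0.3085 = 0.442548 (base)
P(M+6) = C(3,3) × 0.6915^0 × 0.3085^3 = 1 × 1.0000 × 0.02936064 = 0.029361
Relative intensity = 0.029361 / 0.442548 × 100 = 6.63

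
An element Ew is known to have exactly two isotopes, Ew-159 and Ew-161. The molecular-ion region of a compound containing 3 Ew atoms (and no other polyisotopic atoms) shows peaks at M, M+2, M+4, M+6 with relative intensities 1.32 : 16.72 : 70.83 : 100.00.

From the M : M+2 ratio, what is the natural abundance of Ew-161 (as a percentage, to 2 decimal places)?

80.85%

Let p = fractional abundance of Ew-159. I(M+2)/I(M) = [C(3,1)·p^2·(1−p)] / p^3 = 3·(1−p)/p = 16.72/1.32 = 12.6667
(1−p)/p = 12.6667/3 = 4.2222  ⇒  p = 1/(1 + 4.2222) = 0.1915
Ew-159: 19.15%, Ew-161: 80.85%.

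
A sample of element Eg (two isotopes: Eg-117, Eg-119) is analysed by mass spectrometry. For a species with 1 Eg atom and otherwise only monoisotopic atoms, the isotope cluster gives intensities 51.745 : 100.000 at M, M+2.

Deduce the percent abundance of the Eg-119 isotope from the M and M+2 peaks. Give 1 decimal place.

65.9%

Write p for the Eg-117 fraction. I(M+2)/I(M) = [C(1,1)·p^0·(1−p)] / p^1 = 1·(1−p)/p = 100.000/51.745 = 1.9326
(1−p)/p = 1.9326/1 = 1.9326  ⇒  p = 1/(1 + 1.9326) = 0.3410
Eg-117: 34.1%, Eg-119: 65.9%.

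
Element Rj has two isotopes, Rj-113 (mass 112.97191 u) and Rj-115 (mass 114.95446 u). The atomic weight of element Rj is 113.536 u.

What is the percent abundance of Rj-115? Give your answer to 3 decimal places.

28.453%

With x = fraction of Rj-113 (so Rj-115 is 1 − x):
112.97191·x + 114.95446·(1 − x) = 113.536
(112.97191 − 114.95446)·x = 113.536 − 114.95446
x = -1.41846 / -1.98255 = 0.71547 → 71.547% Rj-113, 28.453% Rj-115.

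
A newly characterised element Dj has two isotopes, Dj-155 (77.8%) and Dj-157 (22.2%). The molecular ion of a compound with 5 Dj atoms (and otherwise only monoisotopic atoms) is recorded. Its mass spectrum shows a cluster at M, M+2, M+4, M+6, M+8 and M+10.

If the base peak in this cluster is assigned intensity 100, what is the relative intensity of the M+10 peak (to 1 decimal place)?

(0.778 + 0.222)^5 gives M 0.2850, M+2 0.4067, M+4 0.2321, M+6 0.0662, M+8 0.0094, M+10 0.0005; the largest is M+2.
P(M+2) = C(5,1) × 0.778^4 × 0.222^1 = 5 × 0.36636872 × 0.2220 = 0.406669 (base)
P(M+10) = C(5,5) × 0.778^0 × 0.222^5 = 1 × 1.0000 × 0.00053922 = 0.000539
Relative intensity = 0.000539 / 0.406669 × 100 = 0.1

0.1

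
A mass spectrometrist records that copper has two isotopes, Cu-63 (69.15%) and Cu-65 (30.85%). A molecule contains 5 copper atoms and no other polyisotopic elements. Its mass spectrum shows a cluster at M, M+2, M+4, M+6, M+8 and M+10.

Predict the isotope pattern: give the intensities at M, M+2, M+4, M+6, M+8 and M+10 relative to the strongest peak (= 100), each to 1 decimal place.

Each Cu atom is independently Cu-63 (p = 0.6915) or Cu-65 (q = 0.3085); the cluster is the binomial expansion (p + q)^5.
P(M) = 0.6915^5 = 0.158111
P(M+2) = 5 × 0.6915^4 × 0.3085^1 = 0.352691
P(M+4) = 10 × 0.6915^3 × 0.3085^2 = 0.314693
P(M+6) = 10 × 0.6915^2 × 0.3085^3 = 0.140394
P(M+8) = 5 × 0.6915^1 × 0.3085^4 = 0.031317
P(M+10) = 0.3085^5 = 0.002794
The M+2 peak is largest (0.352691); scaling to 100 gives 44.8 : 100.0 : 89.2 : 39.8 : 8.9 : 0.8.

44.8 : 100.0 : 89.2 : 39.8 : 8.9 : 0.8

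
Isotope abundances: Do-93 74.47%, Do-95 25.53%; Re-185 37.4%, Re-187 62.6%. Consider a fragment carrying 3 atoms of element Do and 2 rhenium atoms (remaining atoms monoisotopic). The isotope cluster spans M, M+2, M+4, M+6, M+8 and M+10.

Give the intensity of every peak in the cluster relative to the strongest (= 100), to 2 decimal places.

Element Do pattern (n=3): 0.4129943 : 0.42475136 : 0.14561437 : 0.01663997
Rhenium pattern (n=2): 0.139876 : 0.468248 : 0.391876
Convolve the two distributions (both contribute in 2-u steps):
  M: 0.4129943×0.139876 = 0.057768
  M+2: 0.4129943×0.468248 + 0.42475136×0.139876 = 0.252796
  M+4: 0.4129943×0.391876 + 0.42475136×0.468248 + 0.14561437×0.139876 = 0.381099
  M+6: 0.42475136×0.391876 + 0.14561437×0.468248 + 0.01663997×0.139876 = 0.236961
  M+8: 0.14561437×0.391876 + 0.01663997×0.468248 = 0.064854
  M+10: 0.01663997×0.391876 = 0.006521
Scale to base peak (0.381099) = 100: 15.16 : 66.33 : 100.00 : 62.18 : 17.02 : 1.71

15.16 : 66.33 : 100.00 : 62.18 : 17.02 : 1.71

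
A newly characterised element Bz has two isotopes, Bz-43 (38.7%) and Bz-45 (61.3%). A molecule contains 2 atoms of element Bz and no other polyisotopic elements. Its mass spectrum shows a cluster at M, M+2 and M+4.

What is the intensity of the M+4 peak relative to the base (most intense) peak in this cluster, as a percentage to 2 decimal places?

79.20%

Binomial terms of (0.387 + 0.613)^2: M 0.1498, M+2 0.4745, M+4 0.3758 → M+2 is the base peak.
P(M+2) = C(2,1) × 0.387^1 × 0.613^1 = 2 × 0.3870 × 0.6130 = 0.474462 (base)
P(M+4) = C(2,2) × 0.387^0 × 0.613^2 = 1 × 1.0000 × 0.375769 = 0.375769
Relative intensity = 0.375769 / 0.474462 × 100 = 79.20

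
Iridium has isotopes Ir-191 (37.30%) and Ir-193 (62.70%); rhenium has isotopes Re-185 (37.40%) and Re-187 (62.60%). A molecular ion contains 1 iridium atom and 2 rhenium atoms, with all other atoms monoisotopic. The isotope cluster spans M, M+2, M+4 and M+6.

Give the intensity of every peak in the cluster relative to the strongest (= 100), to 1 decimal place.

11.9 : 59.7 : 100.0 : 55.9

Iridium pattern (n=1): 0.3730 : 0.6270
Rhenium pattern (n=2): 0.139876 : 0.468248 : 0.391876
Convolve the two distributions (both contribute in 2-u steps):
  M: 0.3730×0.139876 = 0.052174
  M+2: 0.3730×0.468248 + 0.6270×0.139876 = 0.262359
  M+4: 0.3730×0.391876 + 0.6270×0.468248 = 0.439761
  M+6: 0.6270×0.391876 = 0.245706
Scale to base peak (0.439761) = 100: 11.9 : 59.7 : 100.0 : 55.9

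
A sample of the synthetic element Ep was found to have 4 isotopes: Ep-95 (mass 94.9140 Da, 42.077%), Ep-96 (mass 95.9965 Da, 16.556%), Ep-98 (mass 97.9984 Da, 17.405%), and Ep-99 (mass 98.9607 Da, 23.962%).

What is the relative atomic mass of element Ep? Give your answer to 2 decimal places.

96.60 Da

Average mass = Σ (abundance × isotope mass) = 0.42077 × 94.9140 + 0.16556 × 95.9965 + 0.17405 × 97.9984 + 0.23962 × 98.9607
= 39.93696 + 15.89318 + 17.05662 + 23.71296 = 96.59972 Da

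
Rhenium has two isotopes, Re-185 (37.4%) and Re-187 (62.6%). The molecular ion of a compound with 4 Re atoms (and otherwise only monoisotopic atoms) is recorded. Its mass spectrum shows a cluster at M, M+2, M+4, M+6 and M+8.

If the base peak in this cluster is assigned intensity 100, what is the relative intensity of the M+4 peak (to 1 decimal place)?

Binomial terms of (0.374 + 0.626)^4: M 0.0196, M+2 0.1310, M+4 0.3289, M+6 0.3670, M+8 0.1536 → M+6 is the base peak.
P(M+6) = C(4,3) × 0.374^1 × 0.626^3 = 4 × 0.3740 × 0.24531438 = 0.366990 (base)
P(M+4) = C(4,2) × 0.374^2 × 0.626^2 = 6 × 0.139876 × 0.391876 = 0.328884
Relative intensity = 0.328884 / 0.366990 × 100 = 89.6

89.6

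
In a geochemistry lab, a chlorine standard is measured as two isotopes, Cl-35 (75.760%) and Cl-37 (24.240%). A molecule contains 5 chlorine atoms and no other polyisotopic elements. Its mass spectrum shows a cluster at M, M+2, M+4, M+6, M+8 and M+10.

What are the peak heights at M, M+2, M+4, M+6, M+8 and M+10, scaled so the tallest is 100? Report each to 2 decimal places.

62.51 : 100.00 : 63.99 : 20.47 : 3.28 : 0.21

Each Cl atom is independently Cl-35 (p = 0.75760) or Cl-37 (q = 0.24240); the cluster is the binomial expansion (p + q)^5.
P(M) = 0.75760^5 = 0.249574
P(M+2) = 5 × 0.75760^4 × 0.24240^1 = 0.399266
P(M+4) = 10 × 0.75760^3 × 0.24240^2 = 0.255497
P(M+6) = 10 × 0.75760^2 × 0.24240^3 = 0.081748
P(M+8) = 5 × 0.75760^1 × 0.24240^4 = 0.013078
P(M+10) = 0.24240^5 = 0.000837
The M+2 peak is largest (0.399266); scaling to 100 gives 62.51 : 100.00 : 63.99 : 20.47 : 3.28 : 0.21.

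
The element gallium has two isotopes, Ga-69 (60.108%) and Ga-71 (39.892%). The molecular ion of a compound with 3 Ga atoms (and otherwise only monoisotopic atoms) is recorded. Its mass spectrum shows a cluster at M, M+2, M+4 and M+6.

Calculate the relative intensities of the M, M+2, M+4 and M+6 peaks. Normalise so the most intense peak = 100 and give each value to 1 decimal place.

50.2 : 100.0 : 66.4 : 14.7

Expanding (0.60108 + 0.39892)^3:
P(M) = 0.60108^3 = 0.217169
P(M+2) = 3 × 0.60108^2 × 0.39892^1 = 0.432386
P(M+4) = 3 × 0.60108^1 × 0.39892^2 = 0.286963
P(M+6) = 0.39892^3 = 0.063483
The M+2 peak is largest (0.432386); scaling to 100 gives 50.2 : 100.0 : 66.4 : 14.7.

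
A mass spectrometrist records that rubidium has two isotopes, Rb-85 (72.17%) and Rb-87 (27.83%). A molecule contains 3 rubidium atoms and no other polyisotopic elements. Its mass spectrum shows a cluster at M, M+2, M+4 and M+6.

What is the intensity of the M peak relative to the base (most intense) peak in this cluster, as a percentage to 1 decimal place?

(0.7217 + 0.2783)^3 gives M 0.3759, M+2 0.4349, M+4 0.1677, M+6 0.0216; the largest is M+2.
P(M+2) = C(3,1) × 0.7217^2 × 0.2783^1 = 3 × 0.52085089 × 0.2783 = 0.434858 (base)
P(M) = C(3,0) × 0.7217^3 × 0.2783^0 = 1 × 0.37589809 × 1.0000 = 0.375898
Relative intensity = 0.375898 / 0.434858 × 100 = 86.4

86.4%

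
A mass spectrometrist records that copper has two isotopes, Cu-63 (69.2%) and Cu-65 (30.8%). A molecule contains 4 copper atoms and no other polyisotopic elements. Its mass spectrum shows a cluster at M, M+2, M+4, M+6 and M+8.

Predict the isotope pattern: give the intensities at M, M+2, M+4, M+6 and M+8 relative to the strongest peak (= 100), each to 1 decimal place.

56.2 : 100.0 : 66.8 : 19.8 : 2.2

The 4 Cu atoms are independent, so intensities follow the terms of (0.692 + 0.308)^4.
P(M) = 0.692^4 = 0.229311
P(M+2) = 4 × 0.692^3 × 0.308^1 = 0.408253
P(M+4) = 6 × 0.692^2 × 0.308^2 = 0.272562
P(M+6) = 4 × 0.692^1 × 0.308^3 = 0.080876
P(M+8) = 0.308^4 = 0.008999
The M+2 peak is largest (0.408253); scaling to 100 gives 56.2 : 100.0 : 66.8 : 19.8 : 2.2.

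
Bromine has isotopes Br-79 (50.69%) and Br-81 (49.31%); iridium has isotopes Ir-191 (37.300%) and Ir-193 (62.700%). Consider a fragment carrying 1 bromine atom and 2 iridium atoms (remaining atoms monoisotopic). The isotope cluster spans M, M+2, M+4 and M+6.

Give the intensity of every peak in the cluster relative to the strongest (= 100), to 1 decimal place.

Bromine pattern (n=1): 0.5069 : 0.4931
Iridium pattern (n=2): 0.139129 : 0.467742 : 0.393129
Convolve the two distributions (both contribute in 2-u steps):
  M: 0.5069×0.139129 = 0.070524
  M+2: 0.5069×0.467742 + 0.4931×0.139129 = 0.305703
  M+4: 0.5069×0.393129 + 0.4931×0.467742 = 0.429921
  M+6: 0.4931×0.393129 = 0.193852
Scale to base peak (0.429921) = 100: 16.4 : 71.1 : 100.0 : 45.1

16.4 : 71.1 : 100.0 : 45.1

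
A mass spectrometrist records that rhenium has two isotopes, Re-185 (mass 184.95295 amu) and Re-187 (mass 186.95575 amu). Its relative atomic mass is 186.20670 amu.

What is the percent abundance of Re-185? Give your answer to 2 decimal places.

Writing the weighted mean with unknown fraction x of Re-185:
184.95295·x + 186.95575·(1 − x) = 186.20670
(184.95295 − 186.95575)·x = 186.20670 − 186.95575
x = -0.74905 / -2.00280 = 0.37400 → 37.40% Re-185, 62.60% Re-187.

37.40%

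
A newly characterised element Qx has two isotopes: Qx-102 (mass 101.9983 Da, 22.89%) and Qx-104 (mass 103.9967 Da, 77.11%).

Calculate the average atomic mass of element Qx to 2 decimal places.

103.54 Da

Ar = Σ fᵢ·mᵢ = 0.2289 × 101.9983 + 0.7711 × 103.9967
= 23.34741 + 80.19186 = 103.53927 Da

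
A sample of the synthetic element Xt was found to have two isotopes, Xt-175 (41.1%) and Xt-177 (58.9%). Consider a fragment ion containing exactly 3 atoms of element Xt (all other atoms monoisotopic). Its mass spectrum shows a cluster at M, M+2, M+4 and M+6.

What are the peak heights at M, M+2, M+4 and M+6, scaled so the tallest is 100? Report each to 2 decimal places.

Each Xt atom is independently Xt-175 (p = 0.411) or Xt-177 (q = 0.589); the cluster is the binomial expansion (p + q)^3.
P(M) = 0.411^3 = 0.069427
P(M+2) = 3 × 0.411^2 × 0.589^1 = 0.298483
P(M+4) = 3 × 0.411^1 × 0.589^2 = 0.427754
P(M+6) = 0.589^3 = 0.204336
The M+4 peak is largest (0.427754); scaling to 100 gives 16.23 : 69.78 : 100.00 : 47.77.

16.23 : 69.78 : 100.00 : 47.77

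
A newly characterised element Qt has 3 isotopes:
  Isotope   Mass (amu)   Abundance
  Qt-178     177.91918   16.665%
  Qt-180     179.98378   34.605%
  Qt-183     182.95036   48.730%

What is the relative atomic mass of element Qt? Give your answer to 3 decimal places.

Weight each isotope mass by its fractional abundance: 0.16665 × 177.91918 + 0.34605 × 179.98378 + 0.48730 × 182.95036
= 29.650231 + 62.283387 + 89.151710 = 181.085328 amu

181.085 amu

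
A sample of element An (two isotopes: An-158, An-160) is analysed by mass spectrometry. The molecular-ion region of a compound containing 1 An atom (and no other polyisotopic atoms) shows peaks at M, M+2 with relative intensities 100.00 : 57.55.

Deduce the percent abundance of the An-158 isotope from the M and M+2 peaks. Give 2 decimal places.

63.47%

Let p = fractional abundance of An-158. I(M+2)/I(M) = [C(1,1)·p^0·(1−p)] / p^1 = 1·(1−p)/p = 57.55/100.00 = 0.5755
(1−p)/p = 0.5755/1 = 0.5755  ⇒  p = 1/(1 + 0.5755) = 0.6347
An-158: 63.47%, An-160: 36.53%.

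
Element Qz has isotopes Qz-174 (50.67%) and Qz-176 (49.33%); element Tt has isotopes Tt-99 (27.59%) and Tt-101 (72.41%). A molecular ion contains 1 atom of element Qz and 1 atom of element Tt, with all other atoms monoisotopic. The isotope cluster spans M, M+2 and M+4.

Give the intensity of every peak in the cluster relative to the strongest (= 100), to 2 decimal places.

27.79 : 100.00 : 71.01

Element Qz pattern (n=1): 0.5067 : 0.4933
Element Tt pattern (n=1): 0.2759 : 0.7241
Convolve the two distributions (both contribute in 2-u steps):
  M: 0.5067×0.2759 = 0.139799
  M+2: 0.5067×0.7241 + 0.4933×0.2759 = 0.503003
  M+4: 0.4933×0.7241 = 0.357199
Scale to base peak (0.503003) = 100: 27.79 : 100.00 : 71.01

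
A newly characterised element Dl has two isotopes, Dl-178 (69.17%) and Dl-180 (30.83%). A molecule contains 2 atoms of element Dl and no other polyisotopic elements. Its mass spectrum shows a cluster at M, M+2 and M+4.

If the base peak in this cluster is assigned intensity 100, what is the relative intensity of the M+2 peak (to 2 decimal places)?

89.14

Binomial terms of (0.6917 + 0.3083)^2: M 0.4784, M+2 0.4265, M+4 0.0950 → M is the base peak.
P(M) = C(2,0) × 0.6917^2 × 0.3083^0 = 1 × 0.47844889 × 1.0000 = 0.478449 (base)
P(M+2) = C(2,1) × 0.6917^1 × 0.3083^1 = 2 × 0.6917 × 0.3083 = 0.426502
Relative intensity = 0.426502 / 0.478449 × 100 = 89.14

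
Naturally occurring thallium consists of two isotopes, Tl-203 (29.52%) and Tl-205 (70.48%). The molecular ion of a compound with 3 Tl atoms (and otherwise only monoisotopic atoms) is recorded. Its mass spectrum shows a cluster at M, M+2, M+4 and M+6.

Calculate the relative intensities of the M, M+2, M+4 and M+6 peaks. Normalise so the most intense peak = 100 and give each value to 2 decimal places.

5.85 : 41.88 : 100.00 : 79.58

Each Tl atom is independently Tl-203 (p = 0.2952) or Tl-205 (q = 0.7048); the cluster is the binomial expansion (p + q)^3.
P(M) = 0.2952^3 = 0.025725
P(M+2) = 3 × 0.2952^2 × 0.7048^1 = 0.184255
P(M+4) = 3 × 0.2952^1 × 0.7048^2 = 0.439916
P(M+6) = 0.7048^3 = 0.350104
The M+4 peak is largest (0.439916); scaling to 100 gives 5.85 : 41.88 : 100.00 : 79.58.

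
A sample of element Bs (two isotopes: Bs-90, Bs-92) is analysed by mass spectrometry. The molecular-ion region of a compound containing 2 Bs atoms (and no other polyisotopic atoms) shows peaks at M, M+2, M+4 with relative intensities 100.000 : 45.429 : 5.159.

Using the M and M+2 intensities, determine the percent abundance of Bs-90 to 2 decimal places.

81.49%

If p is the fraction of Bs that is Bs-90, then I(M+2)/I(M) = [C(2,1)·p^1·(1−p)] / p^2 = 2·(1−p)/p = 45.429/100.000 = 0.4543
(1−p)/p = 0.4543/2 = 0.2271  ⇒  p = 1/(1 + 0.2271) = 0.8149
Bs-90: 81.49%, Bs-92: 18.51%.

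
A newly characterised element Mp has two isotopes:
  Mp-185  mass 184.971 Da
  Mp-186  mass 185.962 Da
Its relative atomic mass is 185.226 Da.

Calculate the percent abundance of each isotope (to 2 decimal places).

With x = fraction of Mp-185 (so Mp-186 is 1 − x):
184.971·x + 185.962·(1 − x) = 185.226
(184.971 − 185.962)·x = 185.226 − 185.962
x = -0.736 / -0.991 = 0.74268 → 74.27% Mp-185, 25.73% Mp-186.

Mp-185: 74.27%, Mp-186: 25.73%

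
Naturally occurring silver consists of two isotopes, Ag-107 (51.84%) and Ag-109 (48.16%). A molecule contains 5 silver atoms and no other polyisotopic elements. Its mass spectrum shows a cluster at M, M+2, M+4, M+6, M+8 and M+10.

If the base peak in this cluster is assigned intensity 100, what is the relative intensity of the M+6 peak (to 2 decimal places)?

(0.5184 + 0.4816)^5 gives M 0.0374, M+2 0.1739, M+4 0.3231, M+6 0.3002, M+8 0.1394, M+10 0.0259; the largest is M+4.
P(M+4) = C(5,2) × 0.5184^3 × 0.4816^2 = 10 × 0.13931407 × 0.23193856 = 0.323123 (base)
P(M+6) = C(5,3) × 0.5184^2 × 0.4816^3 = 10 × 0.26873856 × 0.11170161 = 0.300185
Relative intensity = 0.300185 / 0.323123 × 100 = 92.90

92.90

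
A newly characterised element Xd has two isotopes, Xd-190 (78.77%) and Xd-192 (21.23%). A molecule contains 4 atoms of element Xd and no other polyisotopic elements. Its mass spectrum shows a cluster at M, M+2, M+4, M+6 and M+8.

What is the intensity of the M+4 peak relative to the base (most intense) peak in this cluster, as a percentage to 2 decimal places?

40.43%

Term probabilities: M 0.3850, M+2 0.4150, M+4 0.1678, M+6 0.0301, M+8 0.0020. Base peak = M+2.
P(M+2) = C(4,1) × 0.7877^3 × 0.2123^1 = 4 × 0.48874524 × 0.2123 = 0.415042 (base)
P(M+4) = C(4,2) × 0.7877^2 × 0.2123^2 = 6 × 0.62047129 × 0.04507129 = 0.167793
Relative intensity = 0.167793 / 0.415042 × 100 = 40.43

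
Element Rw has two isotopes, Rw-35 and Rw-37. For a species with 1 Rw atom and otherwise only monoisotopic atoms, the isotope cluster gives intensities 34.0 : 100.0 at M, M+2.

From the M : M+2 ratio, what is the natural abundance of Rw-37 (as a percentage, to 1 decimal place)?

74.6%

Write p for the Rw-35 fraction. I(M+2)/I(M) = [C(1,1)·p^0·(1−p)] / p^1 = 1·(1−p)/p = 100.0/34.0 = 2.9412
(1−p)/p = 2.9412/1 = 2.9412  ⇒  p = 1/(1 + 2.9412) = 0.2537
Rw-35: 25.4%, Rw-37: 74.6%.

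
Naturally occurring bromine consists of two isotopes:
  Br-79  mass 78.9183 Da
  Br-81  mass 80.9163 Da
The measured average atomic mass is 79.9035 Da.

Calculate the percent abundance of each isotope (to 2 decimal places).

Let x be the fractional abundance of Br-79; then Br-81 has abundance 1 − x.
78.9183·x + 80.9163·(1 − x) = 79.9035
(78.9183 − 80.9163)·x = 79.9035 − 80.9163
x = -1.0128 / -1.9980 = 0.50691 → 50.69% Br-79, 49.31% Br-81.

Br-79: 50.69%, Br-81: 49.31%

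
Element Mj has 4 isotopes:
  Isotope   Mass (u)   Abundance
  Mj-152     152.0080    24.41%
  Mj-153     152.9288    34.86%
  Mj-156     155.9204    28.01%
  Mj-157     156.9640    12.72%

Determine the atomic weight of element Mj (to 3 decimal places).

The abundance-weighted mean is 0.2441 × 152.0080 + 0.3486 × 152.9288 + 0.2801 × 155.9204 + 0.1272 × 156.9640
= 37.10515 + 53.31098 + 43.67330 + 19.96582 = 154.05525 u

154.055 u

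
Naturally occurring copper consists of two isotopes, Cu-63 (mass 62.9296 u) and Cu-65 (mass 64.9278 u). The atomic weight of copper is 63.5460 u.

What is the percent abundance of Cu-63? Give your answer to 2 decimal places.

Let x be the fractional abundance of Cu-63; then Cu-65 has abundance 1 − x.
62.9296·x + 64.9278·(1 − x) = 63.5460
(62.9296 − 64.9278)·x = 63.5460 − 64.9278
x = -1.3818 / -1.9982 = 0.69152 → 69.15% Cu-63, 30.85% Cu-65.

69.15%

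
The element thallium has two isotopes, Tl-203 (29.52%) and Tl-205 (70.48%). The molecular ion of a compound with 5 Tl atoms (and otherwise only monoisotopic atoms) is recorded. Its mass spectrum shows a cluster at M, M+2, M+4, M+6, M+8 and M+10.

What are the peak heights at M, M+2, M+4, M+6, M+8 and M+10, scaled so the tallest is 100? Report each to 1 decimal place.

0.6 : 7.3 : 35.1 : 83.8 : 100.0 : 47.8

The 5 Tl atoms are independent, so intensities follow the terms of (0.2952 + 0.7048)^5.
P(M) = 0.2952^5 = 0.002242
P(M+2) = 5 × 0.2952^4 × 0.7048^1 = 0.026761
P(M+4) = 10 × 0.2952^3 × 0.7048^2 = 0.127785
P(M+6) = 10 × 0.2952^2 × 0.7048^3 = 0.305092
P(M+8) = 5 × 0.2952^1 × 0.7048^4 = 0.364208
P(M+10) = 0.7048^5 = 0.173912
The M+8 peak is largest (0.364208); scaling to 100 gives 0.6 : 7.3 : 35.1 : 83.8 : 100.0 : 47.8.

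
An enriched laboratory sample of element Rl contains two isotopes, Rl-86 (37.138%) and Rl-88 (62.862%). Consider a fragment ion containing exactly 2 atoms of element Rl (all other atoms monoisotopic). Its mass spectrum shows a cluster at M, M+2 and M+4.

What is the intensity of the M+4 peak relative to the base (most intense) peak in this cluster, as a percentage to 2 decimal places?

Term probabilities: M 0.1379, M+2 0.4669, M+4 0.3952. Base peak = M+2.
P(M+2) = C(2,1) × 0.37138^1 × 0.62862^1 = 2 × 0.37138 × 0.62862 = 0.466914 (base)
P(M+4) = C(2,2) × 0.37138^0 × 0.62862^2 = 1 × 1.0000 × 0.3951631 = 0.395163
Relative intensity = 0.395163 / 0.466914 × 100 = 84.63

84.63%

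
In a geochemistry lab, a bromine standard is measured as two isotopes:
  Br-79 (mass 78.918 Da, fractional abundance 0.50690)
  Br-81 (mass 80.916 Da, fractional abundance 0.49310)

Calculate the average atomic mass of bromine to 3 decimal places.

79.903 Da

The abundance-weighted mean is 0.50690 × 78.918 + 0.49310 × 80.916
= 40.0035 + 39.8997 = 79.9032 Da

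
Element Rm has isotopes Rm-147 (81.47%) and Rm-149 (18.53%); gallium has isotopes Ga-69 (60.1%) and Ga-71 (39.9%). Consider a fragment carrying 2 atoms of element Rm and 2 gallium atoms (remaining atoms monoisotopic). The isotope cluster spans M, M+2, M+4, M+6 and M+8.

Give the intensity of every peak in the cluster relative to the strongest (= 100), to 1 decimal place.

56.1 : 100.0 : 61.5 : 15.1 : 1.3

Element Rm pattern (n=2): 0.66373609 : 0.30192782 : 0.03433609
Gallium pattern (n=2): 0.361201 : 0.479598 : 0.159201
Convolve the two distributions (both contribute in 2-u steps):
  M: 0.66373609×0.361201 = 0.239742
  M+2: 0.66373609×0.479598 + 0.30192782×0.361201 = 0.427383
  M+4: 0.66373609×0.159201 + 0.30192782×0.479598 + 0.03433609×0.361201 = 0.262874
  M+6: 0.30192782×0.159201 + 0.03433609×0.479598 = 0.064535
  M+8: 0.03433609×0.159201 = 0.005466
Scale to base peak (0.427383) = 100: 56.1 : 100.0 : 61.5 : 15.1 : 1.3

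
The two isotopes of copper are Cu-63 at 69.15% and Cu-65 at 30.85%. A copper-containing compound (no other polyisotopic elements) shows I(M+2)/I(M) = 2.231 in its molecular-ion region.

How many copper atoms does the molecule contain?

The M+2/M ratio from n Cu atoms is n · q/p = n · 0.3085/0.6915.
n = 2.231 × 0.6915/0.3085 = 5.00 ≈ 5

5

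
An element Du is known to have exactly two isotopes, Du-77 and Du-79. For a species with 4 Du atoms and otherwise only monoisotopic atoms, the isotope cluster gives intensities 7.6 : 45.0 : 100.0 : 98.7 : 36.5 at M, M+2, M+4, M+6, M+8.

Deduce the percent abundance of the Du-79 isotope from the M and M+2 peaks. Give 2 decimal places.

If p is the fraction of Du that is Du-77, then I(M+2)/I(M) = [C(4,1)·p^3·(1−p)] / p^4 = 4·(1−p)/p = 45.0/7.6 = 5.9211
(1−p)/p = 5.9211/4 = 1.4803  ⇒  p = 1/(1 + 1.4803) = 0.4032
Du-77: 40.32%, Du-79: 59.68%.

59.68%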